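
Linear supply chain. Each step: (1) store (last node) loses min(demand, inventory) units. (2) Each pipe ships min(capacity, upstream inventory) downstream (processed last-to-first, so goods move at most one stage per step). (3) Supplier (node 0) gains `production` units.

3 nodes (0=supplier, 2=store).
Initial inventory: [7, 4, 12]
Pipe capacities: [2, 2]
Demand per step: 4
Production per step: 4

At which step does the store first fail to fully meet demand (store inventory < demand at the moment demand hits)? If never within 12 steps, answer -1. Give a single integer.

Step 1: demand=4,sold=4 ship[1->2]=2 ship[0->1]=2 prod=4 -> [9 4 10]
Step 2: demand=4,sold=4 ship[1->2]=2 ship[0->1]=2 prod=4 -> [11 4 8]
Step 3: demand=4,sold=4 ship[1->2]=2 ship[0->1]=2 prod=4 -> [13 4 6]
Step 4: demand=4,sold=4 ship[1->2]=2 ship[0->1]=2 prod=4 -> [15 4 4]
Step 5: demand=4,sold=4 ship[1->2]=2 ship[0->1]=2 prod=4 -> [17 4 2]
Step 6: demand=4,sold=2 ship[1->2]=2 ship[0->1]=2 prod=4 -> [19 4 2]
Step 7: demand=4,sold=2 ship[1->2]=2 ship[0->1]=2 prod=4 -> [21 4 2]
Step 8: demand=4,sold=2 ship[1->2]=2 ship[0->1]=2 prod=4 -> [23 4 2]
Step 9: demand=4,sold=2 ship[1->2]=2 ship[0->1]=2 prod=4 -> [25 4 2]
Step 10: demand=4,sold=2 ship[1->2]=2 ship[0->1]=2 prod=4 -> [27 4 2]
Step 11: demand=4,sold=2 ship[1->2]=2 ship[0->1]=2 prod=4 -> [29 4 2]
Step 12: demand=4,sold=2 ship[1->2]=2 ship[0->1]=2 prod=4 -> [31 4 2]
First stockout at step 6

6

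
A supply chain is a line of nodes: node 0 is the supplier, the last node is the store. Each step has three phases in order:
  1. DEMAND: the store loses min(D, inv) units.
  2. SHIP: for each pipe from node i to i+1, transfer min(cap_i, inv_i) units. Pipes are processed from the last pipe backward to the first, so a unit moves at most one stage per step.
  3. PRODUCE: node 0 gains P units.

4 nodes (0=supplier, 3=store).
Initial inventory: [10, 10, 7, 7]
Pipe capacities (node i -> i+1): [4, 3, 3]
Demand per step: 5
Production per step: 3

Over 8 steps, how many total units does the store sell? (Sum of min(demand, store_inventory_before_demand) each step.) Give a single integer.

Answer: 28

Derivation:
Step 1: sold=5 (running total=5) -> [9 11 7 5]
Step 2: sold=5 (running total=10) -> [8 12 7 3]
Step 3: sold=3 (running total=13) -> [7 13 7 3]
Step 4: sold=3 (running total=16) -> [6 14 7 3]
Step 5: sold=3 (running total=19) -> [5 15 7 3]
Step 6: sold=3 (running total=22) -> [4 16 7 3]
Step 7: sold=3 (running total=25) -> [3 17 7 3]
Step 8: sold=3 (running total=28) -> [3 17 7 3]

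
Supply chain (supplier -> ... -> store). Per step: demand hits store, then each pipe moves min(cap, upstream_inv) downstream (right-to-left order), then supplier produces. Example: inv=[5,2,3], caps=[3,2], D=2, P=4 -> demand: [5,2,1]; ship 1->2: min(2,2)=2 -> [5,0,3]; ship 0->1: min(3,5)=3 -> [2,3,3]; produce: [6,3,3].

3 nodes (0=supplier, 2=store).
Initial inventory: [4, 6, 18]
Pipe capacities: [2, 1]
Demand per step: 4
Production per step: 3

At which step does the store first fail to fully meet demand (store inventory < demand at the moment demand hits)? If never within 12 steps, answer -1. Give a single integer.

Step 1: demand=4,sold=4 ship[1->2]=1 ship[0->1]=2 prod=3 -> [5 7 15]
Step 2: demand=4,sold=4 ship[1->2]=1 ship[0->1]=2 prod=3 -> [6 8 12]
Step 3: demand=4,sold=4 ship[1->2]=1 ship[0->1]=2 prod=3 -> [7 9 9]
Step 4: demand=4,sold=4 ship[1->2]=1 ship[0->1]=2 prod=3 -> [8 10 6]
Step 5: demand=4,sold=4 ship[1->2]=1 ship[0->1]=2 prod=3 -> [9 11 3]
Step 6: demand=4,sold=3 ship[1->2]=1 ship[0->1]=2 prod=3 -> [10 12 1]
Step 7: demand=4,sold=1 ship[1->2]=1 ship[0->1]=2 prod=3 -> [11 13 1]
Step 8: demand=4,sold=1 ship[1->2]=1 ship[0->1]=2 prod=3 -> [12 14 1]
Step 9: demand=4,sold=1 ship[1->2]=1 ship[0->1]=2 prod=3 -> [13 15 1]
Step 10: demand=4,sold=1 ship[1->2]=1 ship[0->1]=2 prod=3 -> [14 16 1]
Step 11: demand=4,sold=1 ship[1->2]=1 ship[0->1]=2 prod=3 -> [15 17 1]
Step 12: demand=4,sold=1 ship[1->2]=1 ship[0->1]=2 prod=3 -> [16 18 1]
First stockout at step 6

6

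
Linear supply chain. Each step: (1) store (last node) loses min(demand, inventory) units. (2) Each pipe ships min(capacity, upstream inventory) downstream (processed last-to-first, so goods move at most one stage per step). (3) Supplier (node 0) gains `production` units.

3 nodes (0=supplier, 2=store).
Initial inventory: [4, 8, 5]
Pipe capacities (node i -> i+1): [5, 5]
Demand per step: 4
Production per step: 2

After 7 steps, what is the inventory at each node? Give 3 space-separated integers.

Step 1: demand=4,sold=4 ship[1->2]=5 ship[0->1]=4 prod=2 -> inv=[2 7 6]
Step 2: demand=4,sold=4 ship[1->2]=5 ship[0->1]=2 prod=2 -> inv=[2 4 7]
Step 3: demand=4,sold=4 ship[1->2]=4 ship[0->1]=2 prod=2 -> inv=[2 2 7]
Step 4: demand=4,sold=4 ship[1->2]=2 ship[0->1]=2 prod=2 -> inv=[2 2 5]
Step 5: demand=4,sold=4 ship[1->2]=2 ship[0->1]=2 prod=2 -> inv=[2 2 3]
Step 6: demand=4,sold=3 ship[1->2]=2 ship[0->1]=2 prod=2 -> inv=[2 2 2]
Step 7: demand=4,sold=2 ship[1->2]=2 ship[0->1]=2 prod=2 -> inv=[2 2 2]

2 2 2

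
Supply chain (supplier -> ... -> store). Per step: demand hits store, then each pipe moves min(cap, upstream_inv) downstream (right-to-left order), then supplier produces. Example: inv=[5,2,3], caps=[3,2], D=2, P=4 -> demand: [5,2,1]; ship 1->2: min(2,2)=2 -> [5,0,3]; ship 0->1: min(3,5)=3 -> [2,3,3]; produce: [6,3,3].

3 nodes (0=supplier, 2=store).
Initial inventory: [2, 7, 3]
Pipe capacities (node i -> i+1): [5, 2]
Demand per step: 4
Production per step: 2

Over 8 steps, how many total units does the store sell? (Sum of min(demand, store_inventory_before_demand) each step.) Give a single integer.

Step 1: sold=3 (running total=3) -> [2 7 2]
Step 2: sold=2 (running total=5) -> [2 7 2]
Step 3: sold=2 (running total=7) -> [2 7 2]
Step 4: sold=2 (running total=9) -> [2 7 2]
Step 5: sold=2 (running total=11) -> [2 7 2]
Step 6: sold=2 (running total=13) -> [2 7 2]
Step 7: sold=2 (running total=15) -> [2 7 2]
Step 8: sold=2 (running total=17) -> [2 7 2]

Answer: 17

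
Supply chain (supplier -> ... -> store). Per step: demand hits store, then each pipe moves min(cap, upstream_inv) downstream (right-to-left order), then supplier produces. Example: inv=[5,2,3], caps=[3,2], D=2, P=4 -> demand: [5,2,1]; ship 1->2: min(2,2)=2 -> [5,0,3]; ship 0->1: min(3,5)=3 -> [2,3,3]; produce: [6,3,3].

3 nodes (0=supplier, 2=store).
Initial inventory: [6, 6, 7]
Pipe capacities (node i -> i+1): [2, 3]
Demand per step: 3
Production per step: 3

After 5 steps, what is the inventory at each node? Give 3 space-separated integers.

Step 1: demand=3,sold=3 ship[1->2]=3 ship[0->1]=2 prod=3 -> inv=[7 5 7]
Step 2: demand=3,sold=3 ship[1->2]=3 ship[0->1]=2 prod=3 -> inv=[8 4 7]
Step 3: demand=3,sold=3 ship[1->2]=3 ship[0->1]=2 prod=3 -> inv=[9 3 7]
Step 4: demand=3,sold=3 ship[1->2]=3 ship[0->1]=2 prod=3 -> inv=[10 2 7]
Step 5: demand=3,sold=3 ship[1->2]=2 ship[0->1]=2 prod=3 -> inv=[11 2 6]

11 2 6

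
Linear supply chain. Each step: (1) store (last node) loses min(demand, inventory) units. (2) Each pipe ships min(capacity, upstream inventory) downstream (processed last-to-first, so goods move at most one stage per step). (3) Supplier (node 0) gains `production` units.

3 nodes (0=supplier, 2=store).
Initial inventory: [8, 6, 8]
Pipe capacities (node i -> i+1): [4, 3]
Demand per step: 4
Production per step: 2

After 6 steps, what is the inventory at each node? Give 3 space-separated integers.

Step 1: demand=4,sold=4 ship[1->2]=3 ship[0->1]=4 prod=2 -> inv=[6 7 7]
Step 2: demand=4,sold=4 ship[1->2]=3 ship[0->1]=4 prod=2 -> inv=[4 8 6]
Step 3: demand=4,sold=4 ship[1->2]=3 ship[0->1]=4 prod=2 -> inv=[2 9 5]
Step 4: demand=4,sold=4 ship[1->2]=3 ship[0->1]=2 prod=2 -> inv=[2 8 4]
Step 5: demand=4,sold=4 ship[1->2]=3 ship[0->1]=2 prod=2 -> inv=[2 7 3]
Step 6: demand=4,sold=3 ship[1->2]=3 ship[0->1]=2 prod=2 -> inv=[2 6 3]

2 6 3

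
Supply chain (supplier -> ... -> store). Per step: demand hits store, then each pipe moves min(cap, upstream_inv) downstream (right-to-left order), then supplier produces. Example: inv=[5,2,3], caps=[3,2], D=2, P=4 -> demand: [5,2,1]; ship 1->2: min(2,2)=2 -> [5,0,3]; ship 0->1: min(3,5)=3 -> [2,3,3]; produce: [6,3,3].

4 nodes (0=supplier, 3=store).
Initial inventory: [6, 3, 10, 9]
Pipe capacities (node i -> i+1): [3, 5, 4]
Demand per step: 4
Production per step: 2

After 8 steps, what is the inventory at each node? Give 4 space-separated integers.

Step 1: demand=4,sold=4 ship[2->3]=4 ship[1->2]=3 ship[0->1]=3 prod=2 -> inv=[5 3 9 9]
Step 2: demand=4,sold=4 ship[2->3]=4 ship[1->2]=3 ship[0->1]=3 prod=2 -> inv=[4 3 8 9]
Step 3: demand=4,sold=4 ship[2->3]=4 ship[1->2]=3 ship[0->1]=3 prod=2 -> inv=[3 3 7 9]
Step 4: demand=4,sold=4 ship[2->3]=4 ship[1->2]=3 ship[0->1]=3 prod=2 -> inv=[2 3 6 9]
Step 5: demand=4,sold=4 ship[2->3]=4 ship[1->2]=3 ship[0->1]=2 prod=2 -> inv=[2 2 5 9]
Step 6: demand=4,sold=4 ship[2->3]=4 ship[1->2]=2 ship[0->1]=2 prod=2 -> inv=[2 2 3 9]
Step 7: demand=4,sold=4 ship[2->3]=3 ship[1->2]=2 ship[0->1]=2 prod=2 -> inv=[2 2 2 8]
Step 8: demand=4,sold=4 ship[2->3]=2 ship[1->2]=2 ship[0->1]=2 prod=2 -> inv=[2 2 2 6]

2 2 2 6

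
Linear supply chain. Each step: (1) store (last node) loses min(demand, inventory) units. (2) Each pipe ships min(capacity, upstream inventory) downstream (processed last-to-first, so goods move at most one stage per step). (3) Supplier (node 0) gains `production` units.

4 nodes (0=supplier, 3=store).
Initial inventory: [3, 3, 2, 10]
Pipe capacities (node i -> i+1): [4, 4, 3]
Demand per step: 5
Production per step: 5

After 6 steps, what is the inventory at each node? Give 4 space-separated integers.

Step 1: demand=5,sold=5 ship[2->3]=2 ship[1->2]=3 ship[0->1]=3 prod=5 -> inv=[5 3 3 7]
Step 2: demand=5,sold=5 ship[2->3]=3 ship[1->2]=3 ship[0->1]=4 prod=5 -> inv=[6 4 3 5]
Step 3: demand=5,sold=5 ship[2->3]=3 ship[1->2]=4 ship[0->1]=4 prod=5 -> inv=[7 4 4 3]
Step 4: demand=5,sold=3 ship[2->3]=3 ship[1->2]=4 ship[0->1]=4 prod=5 -> inv=[8 4 5 3]
Step 5: demand=5,sold=3 ship[2->3]=3 ship[1->2]=4 ship[0->1]=4 prod=5 -> inv=[9 4 6 3]
Step 6: demand=5,sold=3 ship[2->3]=3 ship[1->2]=4 ship[0->1]=4 prod=5 -> inv=[10 4 7 3]

10 4 7 3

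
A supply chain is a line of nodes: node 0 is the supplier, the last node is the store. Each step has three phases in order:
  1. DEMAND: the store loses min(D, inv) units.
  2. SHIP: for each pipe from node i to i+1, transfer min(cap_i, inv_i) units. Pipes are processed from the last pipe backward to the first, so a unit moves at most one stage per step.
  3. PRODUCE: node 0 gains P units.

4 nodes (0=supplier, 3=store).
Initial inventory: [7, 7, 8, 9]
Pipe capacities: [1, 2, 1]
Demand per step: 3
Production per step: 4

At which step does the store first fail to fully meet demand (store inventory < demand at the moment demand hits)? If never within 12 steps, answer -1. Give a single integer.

Step 1: demand=3,sold=3 ship[2->3]=1 ship[1->2]=2 ship[0->1]=1 prod=4 -> [10 6 9 7]
Step 2: demand=3,sold=3 ship[2->3]=1 ship[1->2]=2 ship[0->1]=1 prod=4 -> [13 5 10 5]
Step 3: demand=3,sold=3 ship[2->3]=1 ship[1->2]=2 ship[0->1]=1 prod=4 -> [16 4 11 3]
Step 4: demand=3,sold=3 ship[2->3]=1 ship[1->2]=2 ship[0->1]=1 prod=4 -> [19 3 12 1]
Step 5: demand=3,sold=1 ship[2->3]=1 ship[1->2]=2 ship[0->1]=1 prod=4 -> [22 2 13 1]
Step 6: demand=3,sold=1 ship[2->3]=1 ship[1->2]=2 ship[0->1]=1 prod=4 -> [25 1 14 1]
Step 7: demand=3,sold=1 ship[2->3]=1 ship[1->2]=1 ship[0->1]=1 prod=4 -> [28 1 14 1]
Step 8: demand=3,sold=1 ship[2->3]=1 ship[1->2]=1 ship[0->1]=1 prod=4 -> [31 1 14 1]
Step 9: demand=3,sold=1 ship[2->3]=1 ship[1->2]=1 ship[0->1]=1 prod=4 -> [34 1 14 1]
Step 10: demand=3,sold=1 ship[2->3]=1 ship[1->2]=1 ship[0->1]=1 prod=4 -> [37 1 14 1]
Step 11: demand=3,sold=1 ship[2->3]=1 ship[1->2]=1 ship[0->1]=1 prod=4 -> [40 1 14 1]
Step 12: demand=3,sold=1 ship[2->3]=1 ship[1->2]=1 ship[0->1]=1 prod=4 -> [43 1 14 1]
First stockout at step 5

5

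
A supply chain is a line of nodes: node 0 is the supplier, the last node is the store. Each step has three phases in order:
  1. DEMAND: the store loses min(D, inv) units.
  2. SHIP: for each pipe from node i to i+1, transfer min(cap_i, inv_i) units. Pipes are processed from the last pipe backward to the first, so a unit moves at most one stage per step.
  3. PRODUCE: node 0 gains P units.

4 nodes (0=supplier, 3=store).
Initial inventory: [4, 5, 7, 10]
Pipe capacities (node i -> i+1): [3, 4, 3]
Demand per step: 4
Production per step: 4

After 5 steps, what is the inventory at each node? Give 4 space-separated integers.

Step 1: demand=4,sold=4 ship[2->3]=3 ship[1->2]=4 ship[0->1]=3 prod=4 -> inv=[5 4 8 9]
Step 2: demand=4,sold=4 ship[2->3]=3 ship[1->2]=4 ship[0->1]=3 prod=4 -> inv=[6 3 9 8]
Step 3: demand=4,sold=4 ship[2->3]=3 ship[1->2]=3 ship[0->1]=3 prod=4 -> inv=[7 3 9 7]
Step 4: demand=4,sold=4 ship[2->3]=3 ship[1->2]=3 ship[0->1]=3 prod=4 -> inv=[8 3 9 6]
Step 5: demand=4,sold=4 ship[2->3]=3 ship[1->2]=3 ship[0->1]=3 prod=4 -> inv=[9 3 9 5]

9 3 9 5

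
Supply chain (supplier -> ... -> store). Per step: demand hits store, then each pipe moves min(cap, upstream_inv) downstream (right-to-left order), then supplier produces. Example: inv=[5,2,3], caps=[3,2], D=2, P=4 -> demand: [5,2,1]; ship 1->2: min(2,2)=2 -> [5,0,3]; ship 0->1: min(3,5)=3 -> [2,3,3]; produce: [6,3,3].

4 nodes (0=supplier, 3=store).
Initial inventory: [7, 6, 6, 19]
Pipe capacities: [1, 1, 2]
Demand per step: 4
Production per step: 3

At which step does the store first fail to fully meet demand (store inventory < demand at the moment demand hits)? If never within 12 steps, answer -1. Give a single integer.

Step 1: demand=4,sold=4 ship[2->3]=2 ship[1->2]=1 ship[0->1]=1 prod=3 -> [9 6 5 17]
Step 2: demand=4,sold=4 ship[2->3]=2 ship[1->2]=1 ship[0->1]=1 prod=3 -> [11 6 4 15]
Step 3: demand=4,sold=4 ship[2->3]=2 ship[1->2]=1 ship[0->1]=1 prod=3 -> [13 6 3 13]
Step 4: demand=4,sold=4 ship[2->3]=2 ship[1->2]=1 ship[0->1]=1 prod=3 -> [15 6 2 11]
Step 5: demand=4,sold=4 ship[2->3]=2 ship[1->2]=1 ship[0->1]=1 prod=3 -> [17 6 1 9]
Step 6: demand=4,sold=4 ship[2->3]=1 ship[1->2]=1 ship[0->1]=1 prod=3 -> [19 6 1 6]
Step 7: demand=4,sold=4 ship[2->3]=1 ship[1->2]=1 ship[0->1]=1 prod=3 -> [21 6 1 3]
Step 8: demand=4,sold=3 ship[2->3]=1 ship[1->2]=1 ship[0->1]=1 prod=3 -> [23 6 1 1]
Step 9: demand=4,sold=1 ship[2->3]=1 ship[1->2]=1 ship[0->1]=1 prod=3 -> [25 6 1 1]
Step 10: demand=4,sold=1 ship[2->3]=1 ship[1->2]=1 ship[0->1]=1 prod=3 -> [27 6 1 1]
Step 11: demand=4,sold=1 ship[2->3]=1 ship[1->2]=1 ship[0->1]=1 prod=3 -> [29 6 1 1]
Step 12: demand=4,sold=1 ship[2->3]=1 ship[1->2]=1 ship[0->1]=1 prod=3 -> [31 6 1 1]
First stockout at step 8

8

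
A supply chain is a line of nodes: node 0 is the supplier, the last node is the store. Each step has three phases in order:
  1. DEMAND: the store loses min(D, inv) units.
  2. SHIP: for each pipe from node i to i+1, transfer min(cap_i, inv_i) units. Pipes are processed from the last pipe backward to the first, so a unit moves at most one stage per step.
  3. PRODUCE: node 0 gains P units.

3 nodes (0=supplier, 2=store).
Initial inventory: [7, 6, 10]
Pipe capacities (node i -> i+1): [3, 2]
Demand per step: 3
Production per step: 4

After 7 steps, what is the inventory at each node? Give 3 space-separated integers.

Step 1: demand=3,sold=3 ship[1->2]=2 ship[0->1]=3 prod=4 -> inv=[8 7 9]
Step 2: demand=3,sold=3 ship[1->2]=2 ship[0->1]=3 prod=4 -> inv=[9 8 8]
Step 3: demand=3,sold=3 ship[1->2]=2 ship[0->1]=3 prod=4 -> inv=[10 9 7]
Step 4: demand=3,sold=3 ship[1->2]=2 ship[0->1]=3 prod=4 -> inv=[11 10 6]
Step 5: demand=3,sold=3 ship[1->2]=2 ship[0->1]=3 prod=4 -> inv=[12 11 5]
Step 6: demand=3,sold=3 ship[1->2]=2 ship[0->1]=3 prod=4 -> inv=[13 12 4]
Step 7: demand=3,sold=3 ship[1->2]=2 ship[0->1]=3 prod=4 -> inv=[14 13 3]

14 13 3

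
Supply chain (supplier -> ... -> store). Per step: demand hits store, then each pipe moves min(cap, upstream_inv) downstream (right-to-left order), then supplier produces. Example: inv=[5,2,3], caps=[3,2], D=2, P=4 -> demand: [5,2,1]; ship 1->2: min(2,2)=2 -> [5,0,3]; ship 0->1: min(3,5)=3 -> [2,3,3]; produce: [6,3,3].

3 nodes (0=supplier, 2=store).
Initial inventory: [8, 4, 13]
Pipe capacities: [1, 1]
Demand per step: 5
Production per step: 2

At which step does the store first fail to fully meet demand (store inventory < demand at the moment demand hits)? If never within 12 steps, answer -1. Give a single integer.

Step 1: demand=5,sold=5 ship[1->2]=1 ship[0->1]=1 prod=2 -> [9 4 9]
Step 2: demand=5,sold=5 ship[1->2]=1 ship[0->1]=1 prod=2 -> [10 4 5]
Step 3: demand=5,sold=5 ship[1->2]=1 ship[0->1]=1 prod=2 -> [11 4 1]
Step 4: demand=5,sold=1 ship[1->2]=1 ship[0->1]=1 prod=2 -> [12 4 1]
Step 5: demand=5,sold=1 ship[1->2]=1 ship[0->1]=1 prod=2 -> [13 4 1]
Step 6: demand=5,sold=1 ship[1->2]=1 ship[0->1]=1 prod=2 -> [14 4 1]
Step 7: demand=5,sold=1 ship[1->2]=1 ship[0->1]=1 prod=2 -> [15 4 1]
Step 8: demand=5,sold=1 ship[1->2]=1 ship[0->1]=1 prod=2 -> [16 4 1]
Step 9: demand=5,sold=1 ship[1->2]=1 ship[0->1]=1 prod=2 -> [17 4 1]
Step 10: demand=5,sold=1 ship[1->2]=1 ship[0->1]=1 prod=2 -> [18 4 1]
Step 11: demand=5,sold=1 ship[1->2]=1 ship[0->1]=1 prod=2 -> [19 4 1]
Step 12: demand=5,sold=1 ship[1->2]=1 ship[0->1]=1 prod=2 -> [20 4 1]
First stockout at step 4

4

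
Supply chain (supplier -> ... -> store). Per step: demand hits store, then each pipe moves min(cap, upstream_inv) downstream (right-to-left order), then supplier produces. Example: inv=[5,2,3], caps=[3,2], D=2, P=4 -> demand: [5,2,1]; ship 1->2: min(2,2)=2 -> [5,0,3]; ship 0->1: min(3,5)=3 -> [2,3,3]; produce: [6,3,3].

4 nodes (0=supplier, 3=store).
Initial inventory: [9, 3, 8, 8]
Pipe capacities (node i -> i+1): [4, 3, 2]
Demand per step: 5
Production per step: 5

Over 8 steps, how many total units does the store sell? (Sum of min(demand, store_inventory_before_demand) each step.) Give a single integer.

Step 1: sold=5 (running total=5) -> [10 4 9 5]
Step 2: sold=5 (running total=10) -> [11 5 10 2]
Step 3: sold=2 (running total=12) -> [12 6 11 2]
Step 4: sold=2 (running total=14) -> [13 7 12 2]
Step 5: sold=2 (running total=16) -> [14 8 13 2]
Step 6: sold=2 (running total=18) -> [15 9 14 2]
Step 7: sold=2 (running total=20) -> [16 10 15 2]
Step 8: sold=2 (running total=22) -> [17 11 16 2]

Answer: 22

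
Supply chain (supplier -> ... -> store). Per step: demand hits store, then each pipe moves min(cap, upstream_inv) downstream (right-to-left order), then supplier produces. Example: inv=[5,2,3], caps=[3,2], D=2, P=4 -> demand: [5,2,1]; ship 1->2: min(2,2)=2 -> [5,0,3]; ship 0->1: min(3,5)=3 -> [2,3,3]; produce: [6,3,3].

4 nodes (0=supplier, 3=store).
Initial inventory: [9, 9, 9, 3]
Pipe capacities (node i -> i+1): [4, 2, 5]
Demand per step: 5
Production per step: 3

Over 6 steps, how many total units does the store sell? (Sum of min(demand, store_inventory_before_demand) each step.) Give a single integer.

Step 1: sold=3 (running total=3) -> [8 11 6 5]
Step 2: sold=5 (running total=8) -> [7 13 3 5]
Step 3: sold=5 (running total=13) -> [6 15 2 3]
Step 4: sold=3 (running total=16) -> [5 17 2 2]
Step 5: sold=2 (running total=18) -> [4 19 2 2]
Step 6: sold=2 (running total=20) -> [3 21 2 2]

Answer: 20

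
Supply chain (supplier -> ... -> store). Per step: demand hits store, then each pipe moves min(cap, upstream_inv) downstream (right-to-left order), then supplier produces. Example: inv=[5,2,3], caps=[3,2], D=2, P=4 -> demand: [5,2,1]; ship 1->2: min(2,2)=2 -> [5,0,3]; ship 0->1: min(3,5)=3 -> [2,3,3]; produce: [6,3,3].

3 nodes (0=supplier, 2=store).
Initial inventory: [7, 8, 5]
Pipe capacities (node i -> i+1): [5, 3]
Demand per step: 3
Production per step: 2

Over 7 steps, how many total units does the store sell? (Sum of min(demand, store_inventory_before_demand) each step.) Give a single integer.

Answer: 21

Derivation:
Step 1: sold=3 (running total=3) -> [4 10 5]
Step 2: sold=3 (running total=6) -> [2 11 5]
Step 3: sold=3 (running total=9) -> [2 10 5]
Step 4: sold=3 (running total=12) -> [2 9 5]
Step 5: sold=3 (running total=15) -> [2 8 5]
Step 6: sold=3 (running total=18) -> [2 7 5]
Step 7: sold=3 (running total=21) -> [2 6 5]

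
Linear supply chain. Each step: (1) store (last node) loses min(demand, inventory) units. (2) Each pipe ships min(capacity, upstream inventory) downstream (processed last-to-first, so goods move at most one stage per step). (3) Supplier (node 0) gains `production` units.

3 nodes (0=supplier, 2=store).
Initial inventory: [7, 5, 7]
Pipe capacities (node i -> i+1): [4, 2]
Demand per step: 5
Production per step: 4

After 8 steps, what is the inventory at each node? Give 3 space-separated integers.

Step 1: demand=5,sold=5 ship[1->2]=2 ship[0->1]=4 prod=4 -> inv=[7 7 4]
Step 2: demand=5,sold=4 ship[1->2]=2 ship[0->1]=4 prod=4 -> inv=[7 9 2]
Step 3: demand=5,sold=2 ship[1->2]=2 ship[0->1]=4 prod=4 -> inv=[7 11 2]
Step 4: demand=5,sold=2 ship[1->2]=2 ship[0->1]=4 prod=4 -> inv=[7 13 2]
Step 5: demand=5,sold=2 ship[1->2]=2 ship[0->1]=4 prod=4 -> inv=[7 15 2]
Step 6: demand=5,sold=2 ship[1->2]=2 ship[0->1]=4 prod=4 -> inv=[7 17 2]
Step 7: demand=5,sold=2 ship[1->2]=2 ship[0->1]=4 prod=4 -> inv=[7 19 2]
Step 8: demand=5,sold=2 ship[1->2]=2 ship[0->1]=4 prod=4 -> inv=[7 21 2]

7 21 2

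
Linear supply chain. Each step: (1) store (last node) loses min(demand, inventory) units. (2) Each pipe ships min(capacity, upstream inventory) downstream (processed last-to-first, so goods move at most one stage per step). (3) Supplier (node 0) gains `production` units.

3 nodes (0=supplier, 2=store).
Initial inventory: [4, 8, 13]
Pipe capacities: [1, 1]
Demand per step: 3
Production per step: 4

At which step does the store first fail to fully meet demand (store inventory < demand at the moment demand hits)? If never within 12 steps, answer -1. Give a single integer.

Step 1: demand=3,sold=3 ship[1->2]=1 ship[0->1]=1 prod=4 -> [7 8 11]
Step 2: demand=3,sold=3 ship[1->2]=1 ship[0->1]=1 prod=4 -> [10 8 9]
Step 3: demand=3,sold=3 ship[1->2]=1 ship[0->1]=1 prod=4 -> [13 8 7]
Step 4: demand=3,sold=3 ship[1->2]=1 ship[0->1]=1 prod=4 -> [16 8 5]
Step 5: demand=3,sold=3 ship[1->2]=1 ship[0->1]=1 prod=4 -> [19 8 3]
Step 6: demand=3,sold=3 ship[1->2]=1 ship[0->1]=1 prod=4 -> [22 8 1]
Step 7: demand=3,sold=1 ship[1->2]=1 ship[0->1]=1 prod=4 -> [25 8 1]
Step 8: demand=3,sold=1 ship[1->2]=1 ship[0->1]=1 prod=4 -> [28 8 1]
Step 9: demand=3,sold=1 ship[1->2]=1 ship[0->1]=1 prod=4 -> [31 8 1]
Step 10: demand=3,sold=1 ship[1->2]=1 ship[0->1]=1 prod=4 -> [34 8 1]
Step 11: demand=3,sold=1 ship[1->2]=1 ship[0->1]=1 prod=4 -> [37 8 1]
Step 12: demand=3,sold=1 ship[1->2]=1 ship[0->1]=1 prod=4 -> [40 8 1]
First stockout at step 7

7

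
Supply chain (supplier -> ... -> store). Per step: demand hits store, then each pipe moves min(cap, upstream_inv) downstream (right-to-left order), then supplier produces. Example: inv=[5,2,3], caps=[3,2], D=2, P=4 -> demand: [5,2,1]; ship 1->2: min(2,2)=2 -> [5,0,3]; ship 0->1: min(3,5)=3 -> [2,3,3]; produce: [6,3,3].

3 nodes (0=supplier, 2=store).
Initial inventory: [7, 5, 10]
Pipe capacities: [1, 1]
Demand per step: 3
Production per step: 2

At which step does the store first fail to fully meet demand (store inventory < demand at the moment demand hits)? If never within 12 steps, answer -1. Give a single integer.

Step 1: demand=3,sold=3 ship[1->2]=1 ship[0->1]=1 prod=2 -> [8 5 8]
Step 2: demand=3,sold=3 ship[1->2]=1 ship[0->1]=1 prod=2 -> [9 5 6]
Step 3: demand=3,sold=3 ship[1->2]=1 ship[0->1]=1 prod=2 -> [10 5 4]
Step 4: demand=3,sold=3 ship[1->2]=1 ship[0->1]=1 prod=2 -> [11 5 2]
Step 5: demand=3,sold=2 ship[1->2]=1 ship[0->1]=1 prod=2 -> [12 5 1]
Step 6: demand=3,sold=1 ship[1->2]=1 ship[0->1]=1 prod=2 -> [13 5 1]
Step 7: demand=3,sold=1 ship[1->2]=1 ship[0->1]=1 prod=2 -> [14 5 1]
Step 8: demand=3,sold=1 ship[1->2]=1 ship[0->1]=1 prod=2 -> [15 5 1]
Step 9: demand=3,sold=1 ship[1->2]=1 ship[0->1]=1 prod=2 -> [16 5 1]
Step 10: demand=3,sold=1 ship[1->2]=1 ship[0->1]=1 prod=2 -> [17 5 1]
Step 11: demand=3,sold=1 ship[1->2]=1 ship[0->1]=1 prod=2 -> [18 5 1]
Step 12: demand=3,sold=1 ship[1->2]=1 ship[0->1]=1 prod=2 -> [19 5 1]
First stockout at step 5

5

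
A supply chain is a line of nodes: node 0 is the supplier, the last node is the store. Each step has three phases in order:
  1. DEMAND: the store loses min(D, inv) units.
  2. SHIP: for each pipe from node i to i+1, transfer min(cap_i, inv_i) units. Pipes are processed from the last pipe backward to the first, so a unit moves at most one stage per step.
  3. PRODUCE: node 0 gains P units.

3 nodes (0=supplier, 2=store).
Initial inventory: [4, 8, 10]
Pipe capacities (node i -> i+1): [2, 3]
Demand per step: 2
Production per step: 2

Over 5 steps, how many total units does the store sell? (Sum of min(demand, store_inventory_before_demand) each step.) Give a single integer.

Step 1: sold=2 (running total=2) -> [4 7 11]
Step 2: sold=2 (running total=4) -> [4 6 12]
Step 3: sold=2 (running total=6) -> [4 5 13]
Step 4: sold=2 (running total=8) -> [4 4 14]
Step 5: sold=2 (running total=10) -> [4 3 15]

Answer: 10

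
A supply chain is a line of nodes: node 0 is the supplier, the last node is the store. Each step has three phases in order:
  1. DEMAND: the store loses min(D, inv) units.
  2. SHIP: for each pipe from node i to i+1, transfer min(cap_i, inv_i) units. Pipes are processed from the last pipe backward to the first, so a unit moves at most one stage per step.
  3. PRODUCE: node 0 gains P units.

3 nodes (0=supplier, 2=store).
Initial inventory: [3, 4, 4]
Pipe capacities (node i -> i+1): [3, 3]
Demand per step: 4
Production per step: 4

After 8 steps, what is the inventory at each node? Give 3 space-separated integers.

Step 1: demand=4,sold=4 ship[1->2]=3 ship[0->1]=3 prod=4 -> inv=[4 4 3]
Step 2: demand=4,sold=3 ship[1->2]=3 ship[0->1]=3 prod=4 -> inv=[5 4 3]
Step 3: demand=4,sold=3 ship[1->2]=3 ship[0->1]=3 prod=4 -> inv=[6 4 3]
Step 4: demand=4,sold=3 ship[1->2]=3 ship[0->1]=3 prod=4 -> inv=[7 4 3]
Step 5: demand=4,sold=3 ship[1->2]=3 ship[0->1]=3 prod=4 -> inv=[8 4 3]
Step 6: demand=4,sold=3 ship[1->2]=3 ship[0->1]=3 prod=4 -> inv=[9 4 3]
Step 7: demand=4,sold=3 ship[1->2]=3 ship[0->1]=3 prod=4 -> inv=[10 4 3]
Step 8: demand=4,sold=3 ship[1->2]=3 ship[0->1]=3 prod=4 -> inv=[11 4 3]

11 4 3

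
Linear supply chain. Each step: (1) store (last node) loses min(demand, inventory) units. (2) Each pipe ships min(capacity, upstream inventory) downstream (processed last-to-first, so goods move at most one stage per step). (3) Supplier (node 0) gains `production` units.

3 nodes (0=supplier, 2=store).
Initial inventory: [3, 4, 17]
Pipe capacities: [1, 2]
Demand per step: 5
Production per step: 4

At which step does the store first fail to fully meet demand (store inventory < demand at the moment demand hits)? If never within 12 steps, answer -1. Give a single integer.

Step 1: demand=5,sold=5 ship[1->2]=2 ship[0->1]=1 prod=4 -> [6 3 14]
Step 2: demand=5,sold=5 ship[1->2]=2 ship[0->1]=1 prod=4 -> [9 2 11]
Step 3: demand=5,sold=5 ship[1->2]=2 ship[0->1]=1 prod=4 -> [12 1 8]
Step 4: demand=5,sold=5 ship[1->2]=1 ship[0->1]=1 prod=4 -> [15 1 4]
Step 5: demand=5,sold=4 ship[1->2]=1 ship[0->1]=1 prod=4 -> [18 1 1]
Step 6: demand=5,sold=1 ship[1->2]=1 ship[0->1]=1 prod=4 -> [21 1 1]
Step 7: demand=5,sold=1 ship[1->2]=1 ship[0->1]=1 prod=4 -> [24 1 1]
Step 8: demand=5,sold=1 ship[1->2]=1 ship[0->1]=1 prod=4 -> [27 1 1]
Step 9: demand=5,sold=1 ship[1->2]=1 ship[0->1]=1 prod=4 -> [30 1 1]
Step 10: demand=5,sold=1 ship[1->2]=1 ship[0->1]=1 prod=4 -> [33 1 1]
Step 11: demand=5,sold=1 ship[1->2]=1 ship[0->1]=1 prod=4 -> [36 1 1]
Step 12: demand=5,sold=1 ship[1->2]=1 ship[0->1]=1 prod=4 -> [39 1 1]
First stockout at step 5

5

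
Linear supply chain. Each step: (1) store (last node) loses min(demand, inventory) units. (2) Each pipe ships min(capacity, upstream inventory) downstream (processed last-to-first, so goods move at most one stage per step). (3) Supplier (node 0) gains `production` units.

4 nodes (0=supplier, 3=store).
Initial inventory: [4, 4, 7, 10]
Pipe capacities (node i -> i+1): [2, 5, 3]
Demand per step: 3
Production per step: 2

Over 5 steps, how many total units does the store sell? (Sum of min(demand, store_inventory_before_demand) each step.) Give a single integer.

Step 1: sold=3 (running total=3) -> [4 2 8 10]
Step 2: sold=3 (running total=6) -> [4 2 7 10]
Step 3: sold=3 (running total=9) -> [4 2 6 10]
Step 4: sold=3 (running total=12) -> [4 2 5 10]
Step 5: sold=3 (running total=15) -> [4 2 4 10]

Answer: 15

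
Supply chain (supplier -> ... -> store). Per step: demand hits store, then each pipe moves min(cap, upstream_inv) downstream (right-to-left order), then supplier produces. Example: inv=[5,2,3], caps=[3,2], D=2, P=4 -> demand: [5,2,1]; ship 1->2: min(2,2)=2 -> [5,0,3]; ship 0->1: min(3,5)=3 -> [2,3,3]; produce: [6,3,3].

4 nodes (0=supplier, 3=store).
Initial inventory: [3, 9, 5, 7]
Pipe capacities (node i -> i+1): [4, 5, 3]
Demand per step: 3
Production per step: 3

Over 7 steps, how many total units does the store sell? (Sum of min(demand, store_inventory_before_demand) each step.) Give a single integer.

Answer: 21

Derivation:
Step 1: sold=3 (running total=3) -> [3 7 7 7]
Step 2: sold=3 (running total=6) -> [3 5 9 7]
Step 3: sold=3 (running total=9) -> [3 3 11 7]
Step 4: sold=3 (running total=12) -> [3 3 11 7]
Step 5: sold=3 (running total=15) -> [3 3 11 7]
Step 6: sold=3 (running total=18) -> [3 3 11 7]
Step 7: sold=3 (running total=21) -> [3 3 11 7]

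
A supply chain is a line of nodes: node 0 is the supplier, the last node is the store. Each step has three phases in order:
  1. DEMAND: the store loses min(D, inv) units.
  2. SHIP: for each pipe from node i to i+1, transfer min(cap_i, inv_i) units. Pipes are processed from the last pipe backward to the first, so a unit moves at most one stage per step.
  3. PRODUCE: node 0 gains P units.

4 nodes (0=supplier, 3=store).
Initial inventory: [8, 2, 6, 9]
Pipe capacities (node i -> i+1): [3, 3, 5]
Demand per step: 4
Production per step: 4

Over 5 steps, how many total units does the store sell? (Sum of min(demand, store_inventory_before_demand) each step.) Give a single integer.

Step 1: sold=4 (running total=4) -> [9 3 3 10]
Step 2: sold=4 (running total=8) -> [10 3 3 9]
Step 3: sold=4 (running total=12) -> [11 3 3 8]
Step 4: sold=4 (running total=16) -> [12 3 3 7]
Step 5: sold=4 (running total=20) -> [13 3 3 6]

Answer: 20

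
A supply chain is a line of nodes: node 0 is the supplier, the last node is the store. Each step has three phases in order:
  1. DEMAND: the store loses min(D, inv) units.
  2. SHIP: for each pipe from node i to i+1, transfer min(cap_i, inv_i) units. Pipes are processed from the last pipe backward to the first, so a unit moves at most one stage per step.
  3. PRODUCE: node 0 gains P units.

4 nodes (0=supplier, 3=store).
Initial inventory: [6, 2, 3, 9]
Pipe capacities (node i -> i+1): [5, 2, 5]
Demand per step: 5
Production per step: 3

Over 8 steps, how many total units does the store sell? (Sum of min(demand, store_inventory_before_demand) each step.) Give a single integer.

Answer: 24

Derivation:
Step 1: sold=5 (running total=5) -> [4 5 2 7]
Step 2: sold=5 (running total=10) -> [3 7 2 4]
Step 3: sold=4 (running total=14) -> [3 8 2 2]
Step 4: sold=2 (running total=16) -> [3 9 2 2]
Step 5: sold=2 (running total=18) -> [3 10 2 2]
Step 6: sold=2 (running total=20) -> [3 11 2 2]
Step 7: sold=2 (running total=22) -> [3 12 2 2]
Step 8: sold=2 (running total=24) -> [3 13 2 2]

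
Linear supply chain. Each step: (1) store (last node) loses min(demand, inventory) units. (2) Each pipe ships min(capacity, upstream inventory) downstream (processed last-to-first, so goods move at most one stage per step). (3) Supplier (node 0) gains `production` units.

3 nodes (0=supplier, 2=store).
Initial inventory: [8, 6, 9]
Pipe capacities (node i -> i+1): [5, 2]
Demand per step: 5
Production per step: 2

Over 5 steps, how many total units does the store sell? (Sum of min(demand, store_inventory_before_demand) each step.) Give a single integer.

Step 1: sold=5 (running total=5) -> [5 9 6]
Step 2: sold=5 (running total=10) -> [2 12 3]
Step 3: sold=3 (running total=13) -> [2 12 2]
Step 4: sold=2 (running total=15) -> [2 12 2]
Step 5: sold=2 (running total=17) -> [2 12 2]

Answer: 17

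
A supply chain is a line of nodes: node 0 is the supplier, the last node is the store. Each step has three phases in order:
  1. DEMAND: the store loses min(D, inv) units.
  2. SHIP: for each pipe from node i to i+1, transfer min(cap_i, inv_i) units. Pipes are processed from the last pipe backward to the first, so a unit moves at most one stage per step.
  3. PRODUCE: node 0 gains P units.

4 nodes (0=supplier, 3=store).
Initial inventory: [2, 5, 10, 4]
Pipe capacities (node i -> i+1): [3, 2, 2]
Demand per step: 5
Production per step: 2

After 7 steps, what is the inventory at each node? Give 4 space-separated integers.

Step 1: demand=5,sold=4 ship[2->3]=2 ship[1->2]=2 ship[0->1]=2 prod=2 -> inv=[2 5 10 2]
Step 2: demand=5,sold=2 ship[2->3]=2 ship[1->2]=2 ship[0->1]=2 prod=2 -> inv=[2 5 10 2]
Step 3: demand=5,sold=2 ship[2->3]=2 ship[1->2]=2 ship[0->1]=2 prod=2 -> inv=[2 5 10 2]
Step 4: demand=5,sold=2 ship[2->3]=2 ship[1->2]=2 ship[0->1]=2 prod=2 -> inv=[2 5 10 2]
Step 5: demand=5,sold=2 ship[2->3]=2 ship[1->2]=2 ship[0->1]=2 prod=2 -> inv=[2 5 10 2]
Step 6: demand=5,sold=2 ship[2->3]=2 ship[1->2]=2 ship[0->1]=2 prod=2 -> inv=[2 5 10 2]
Step 7: demand=5,sold=2 ship[2->3]=2 ship[1->2]=2 ship[0->1]=2 prod=2 -> inv=[2 5 10 2]

2 5 10 2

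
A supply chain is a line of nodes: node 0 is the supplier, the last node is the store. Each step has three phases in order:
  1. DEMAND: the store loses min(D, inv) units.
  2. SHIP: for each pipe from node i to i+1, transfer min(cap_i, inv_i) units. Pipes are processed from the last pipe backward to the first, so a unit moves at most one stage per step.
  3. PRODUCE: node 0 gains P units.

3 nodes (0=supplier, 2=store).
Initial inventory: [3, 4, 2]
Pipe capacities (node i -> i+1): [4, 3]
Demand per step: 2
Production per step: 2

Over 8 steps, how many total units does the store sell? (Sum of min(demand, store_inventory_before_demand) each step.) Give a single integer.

Step 1: sold=2 (running total=2) -> [2 4 3]
Step 2: sold=2 (running total=4) -> [2 3 4]
Step 3: sold=2 (running total=6) -> [2 2 5]
Step 4: sold=2 (running total=8) -> [2 2 5]
Step 5: sold=2 (running total=10) -> [2 2 5]
Step 6: sold=2 (running total=12) -> [2 2 5]
Step 7: sold=2 (running total=14) -> [2 2 5]
Step 8: sold=2 (running total=16) -> [2 2 5]

Answer: 16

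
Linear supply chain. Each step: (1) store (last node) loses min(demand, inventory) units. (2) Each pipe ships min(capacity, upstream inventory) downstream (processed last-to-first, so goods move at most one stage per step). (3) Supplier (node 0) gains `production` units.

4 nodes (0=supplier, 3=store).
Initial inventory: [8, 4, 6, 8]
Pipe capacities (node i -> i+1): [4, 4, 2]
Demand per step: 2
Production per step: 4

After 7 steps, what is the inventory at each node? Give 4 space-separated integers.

Step 1: demand=2,sold=2 ship[2->3]=2 ship[1->2]=4 ship[0->1]=4 prod=4 -> inv=[8 4 8 8]
Step 2: demand=2,sold=2 ship[2->3]=2 ship[1->2]=4 ship[0->1]=4 prod=4 -> inv=[8 4 10 8]
Step 3: demand=2,sold=2 ship[2->3]=2 ship[1->2]=4 ship[0->1]=4 prod=4 -> inv=[8 4 12 8]
Step 4: demand=2,sold=2 ship[2->3]=2 ship[1->2]=4 ship[0->1]=4 prod=4 -> inv=[8 4 14 8]
Step 5: demand=2,sold=2 ship[2->3]=2 ship[1->2]=4 ship[0->1]=4 prod=4 -> inv=[8 4 16 8]
Step 6: demand=2,sold=2 ship[2->3]=2 ship[1->2]=4 ship[0->1]=4 prod=4 -> inv=[8 4 18 8]
Step 7: demand=2,sold=2 ship[2->3]=2 ship[1->2]=4 ship[0->1]=4 prod=4 -> inv=[8 4 20 8]

8 4 20 8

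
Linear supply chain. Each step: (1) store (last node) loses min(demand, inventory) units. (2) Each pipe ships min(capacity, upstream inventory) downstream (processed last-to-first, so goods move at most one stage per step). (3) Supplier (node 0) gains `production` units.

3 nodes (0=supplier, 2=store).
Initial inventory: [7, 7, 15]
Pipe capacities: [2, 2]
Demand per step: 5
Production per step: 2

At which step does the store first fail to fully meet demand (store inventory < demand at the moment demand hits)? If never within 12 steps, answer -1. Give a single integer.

Step 1: demand=5,sold=5 ship[1->2]=2 ship[0->1]=2 prod=2 -> [7 7 12]
Step 2: demand=5,sold=5 ship[1->2]=2 ship[0->1]=2 prod=2 -> [7 7 9]
Step 3: demand=5,sold=5 ship[1->2]=2 ship[0->1]=2 prod=2 -> [7 7 6]
Step 4: demand=5,sold=5 ship[1->2]=2 ship[0->1]=2 prod=2 -> [7 7 3]
Step 5: demand=5,sold=3 ship[1->2]=2 ship[0->1]=2 prod=2 -> [7 7 2]
Step 6: demand=5,sold=2 ship[1->2]=2 ship[0->1]=2 prod=2 -> [7 7 2]
Step 7: demand=5,sold=2 ship[1->2]=2 ship[0->1]=2 prod=2 -> [7 7 2]
Step 8: demand=5,sold=2 ship[1->2]=2 ship[0->1]=2 prod=2 -> [7 7 2]
Step 9: demand=5,sold=2 ship[1->2]=2 ship[0->1]=2 prod=2 -> [7 7 2]
Step 10: demand=5,sold=2 ship[1->2]=2 ship[0->1]=2 prod=2 -> [7 7 2]
Step 11: demand=5,sold=2 ship[1->2]=2 ship[0->1]=2 prod=2 -> [7 7 2]
Step 12: demand=5,sold=2 ship[1->2]=2 ship[0->1]=2 prod=2 -> [7 7 2]
First stockout at step 5

5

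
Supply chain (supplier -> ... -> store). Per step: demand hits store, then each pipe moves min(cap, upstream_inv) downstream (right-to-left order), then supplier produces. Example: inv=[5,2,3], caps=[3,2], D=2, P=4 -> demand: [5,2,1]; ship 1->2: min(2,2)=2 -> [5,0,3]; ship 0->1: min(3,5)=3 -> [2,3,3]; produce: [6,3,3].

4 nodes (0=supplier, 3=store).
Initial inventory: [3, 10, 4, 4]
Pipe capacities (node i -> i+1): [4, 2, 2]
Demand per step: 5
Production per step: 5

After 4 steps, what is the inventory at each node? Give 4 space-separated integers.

Step 1: demand=5,sold=4 ship[2->3]=2 ship[1->2]=2 ship[0->1]=3 prod=5 -> inv=[5 11 4 2]
Step 2: demand=5,sold=2 ship[2->3]=2 ship[1->2]=2 ship[0->1]=4 prod=5 -> inv=[6 13 4 2]
Step 3: demand=5,sold=2 ship[2->3]=2 ship[1->2]=2 ship[0->1]=4 prod=5 -> inv=[7 15 4 2]
Step 4: demand=5,sold=2 ship[2->3]=2 ship[1->2]=2 ship[0->1]=4 prod=5 -> inv=[8 17 4 2]

8 17 4 2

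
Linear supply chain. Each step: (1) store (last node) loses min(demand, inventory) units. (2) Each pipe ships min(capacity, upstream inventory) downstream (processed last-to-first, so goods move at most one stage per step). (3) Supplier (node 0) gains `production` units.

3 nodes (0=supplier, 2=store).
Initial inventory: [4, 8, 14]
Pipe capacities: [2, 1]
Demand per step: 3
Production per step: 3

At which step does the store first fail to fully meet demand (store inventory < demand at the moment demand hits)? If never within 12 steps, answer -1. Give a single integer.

Step 1: demand=3,sold=3 ship[1->2]=1 ship[0->1]=2 prod=3 -> [5 9 12]
Step 2: demand=3,sold=3 ship[1->2]=1 ship[0->1]=2 prod=3 -> [6 10 10]
Step 3: demand=3,sold=3 ship[1->2]=1 ship[0->1]=2 prod=3 -> [7 11 8]
Step 4: demand=3,sold=3 ship[1->2]=1 ship[0->1]=2 prod=3 -> [8 12 6]
Step 5: demand=3,sold=3 ship[1->2]=1 ship[0->1]=2 prod=3 -> [9 13 4]
Step 6: demand=3,sold=3 ship[1->2]=1 ship[0->1]=2 prod=3 -> [10 14 2]
Step 7: demand=3,sold=2 ship[1->2]=1 ship[0->1]=2 prod=3 -> [11 15 1]
Step 8: demand=3,sold=1 ship[1->2]=1 ship[0->1]=2 prod=3 -> [12 16 1]
Step 9: demand=3,sold=1 ship[1->2]=1 ship[0->1]=2 prod=3 -> [13 17 1]
Step 10: demand=3,sold=1 ship[1->2]=1 ship[0->1]=2 prod=3 -> [14 18 1]
Step 11: demand=3,sold=1 ship[1->2]=1 ship[0->1]=2 prod=3 -> [15 19 1]
Step 12: demand=3,sold=1 ship[1->2]=1 ship[0->1]=2 prod=3 -> [16 20 1]
First stockout at step 7

7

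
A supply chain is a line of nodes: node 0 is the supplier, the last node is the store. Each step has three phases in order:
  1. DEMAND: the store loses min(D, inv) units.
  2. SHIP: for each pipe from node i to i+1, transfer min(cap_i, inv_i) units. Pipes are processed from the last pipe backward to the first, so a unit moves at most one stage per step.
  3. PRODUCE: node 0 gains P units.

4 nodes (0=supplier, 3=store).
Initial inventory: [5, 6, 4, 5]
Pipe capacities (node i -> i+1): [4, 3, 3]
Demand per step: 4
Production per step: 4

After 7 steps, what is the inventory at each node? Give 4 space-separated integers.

Step 1: demand=4,sold=4 ship[2->3]=3 ship[1->2]=3 ship[0->1]=4 prod=4 -> inv=[5 7 4 4]
Step 2: demand=4,sold=4 ship[2->3]=3 ship[1->2]=3 ship[0->1]=4 prod=4 -> inv=[5 8 4 3]
Step 3: demand=4,sold=3 ship[2->3]=3 ship[1->2]=3 ship[0->1]=4 prod=4 -> inv=[5 9 4 3]
Step 4: demand=4,sold=3 ship[2->3]=3 ship[1->2]=3 ship[0->1]=4 prod=4 -> inv=[5 10 4 3]
Step 5: demand=4,sold=3 ship[2->3]=3 ship[1->2]=3 ship[0->1]=4 prod=4 -> inv=[5 11 4 3]
Step 6: demand=4,sold=3 ship[2->3]=3 ship[1->2]=3 ship[0->1]=4 prod=4 -> inv=[5 12 4 3]
Step 7: demand=4,sold=3 ship[2->3]=3 ship[1->2]=3 ship[0->1]=4 prod=4 -> inv=[5 13 4 3]

5 13 4 3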